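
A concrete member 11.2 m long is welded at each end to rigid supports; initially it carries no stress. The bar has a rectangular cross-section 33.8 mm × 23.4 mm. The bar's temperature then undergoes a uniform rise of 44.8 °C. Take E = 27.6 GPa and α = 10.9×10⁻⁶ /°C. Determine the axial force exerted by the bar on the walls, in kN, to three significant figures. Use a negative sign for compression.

Free thermal expansion αLΔT = 10.9e-6 · 11200 · 44.8 = 5.469 mm.
The walls impose strain ε = −(5.469)/11200 = -4.8832e-04; σ = Eε = 27600 · -4.8832e-04 = -13.48 MPa.
Wall reaction R = σ·A = -13.48·790.9 = -10660 N = -10.66 kN.

-10.7 kN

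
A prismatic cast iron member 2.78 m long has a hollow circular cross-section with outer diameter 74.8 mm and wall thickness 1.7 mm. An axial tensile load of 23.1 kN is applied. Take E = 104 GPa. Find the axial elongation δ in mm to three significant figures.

1.58 mm

A = 390.4 mm².
δ_mech = NL/(AE) = 23100·2780/(390.4·104000) = 1.582 mm.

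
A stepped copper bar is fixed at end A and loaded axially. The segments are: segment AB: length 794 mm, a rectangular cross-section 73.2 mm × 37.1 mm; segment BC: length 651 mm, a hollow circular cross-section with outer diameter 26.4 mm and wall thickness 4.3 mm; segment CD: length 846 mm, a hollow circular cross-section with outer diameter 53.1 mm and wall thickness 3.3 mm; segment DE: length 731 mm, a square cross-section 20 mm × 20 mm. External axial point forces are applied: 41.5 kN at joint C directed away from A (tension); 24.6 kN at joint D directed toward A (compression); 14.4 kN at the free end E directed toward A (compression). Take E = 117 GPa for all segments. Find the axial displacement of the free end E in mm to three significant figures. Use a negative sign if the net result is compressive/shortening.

-0.718 mm

Internal axial forces (sectioning from the free end, tension +): N_DE = -14.4 kN, N_CD = -39 kN, N_BC = 2.5 kN, N_AB = 2.5 kN.
A_AB = 2716 mm².
A_BC = 298.5 mm².
A_CD = 516.3 mm².
A_DE = 400 mm².
δ_AB = 2500·794/(2716·117000) = 0.006247 mm
δ_BC = 2500·651/(298.5·117000) = 0.04659 mm
δ_CD = -39000·846/(516.3·117000) = -0.5462 mm
δ_DE = -14400·731/(400·117000) = -0.2249 mm
δ = Σδ_i = -0.7183 mm.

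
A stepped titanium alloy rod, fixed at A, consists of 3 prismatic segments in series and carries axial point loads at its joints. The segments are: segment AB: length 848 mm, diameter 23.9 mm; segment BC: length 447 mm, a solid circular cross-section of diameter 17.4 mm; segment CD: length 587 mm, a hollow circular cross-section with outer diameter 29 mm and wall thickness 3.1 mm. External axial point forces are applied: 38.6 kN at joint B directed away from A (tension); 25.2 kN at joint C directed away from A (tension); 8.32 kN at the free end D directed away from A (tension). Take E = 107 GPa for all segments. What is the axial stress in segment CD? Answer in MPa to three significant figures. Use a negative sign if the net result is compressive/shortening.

33.0 MPa

Internal axial forces (sectioning from the free end, tension +): N_CD = 8.32 kN, N_BC = 33.52 kN, N_AB = 72.12 kN.
A_CD = 252.2 mm².
σ_CD = N_CD/A_CD = 8320/252.2 = 32.98 MPa.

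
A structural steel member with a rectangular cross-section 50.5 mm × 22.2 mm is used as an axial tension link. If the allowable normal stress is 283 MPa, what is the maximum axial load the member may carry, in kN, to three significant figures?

317 kN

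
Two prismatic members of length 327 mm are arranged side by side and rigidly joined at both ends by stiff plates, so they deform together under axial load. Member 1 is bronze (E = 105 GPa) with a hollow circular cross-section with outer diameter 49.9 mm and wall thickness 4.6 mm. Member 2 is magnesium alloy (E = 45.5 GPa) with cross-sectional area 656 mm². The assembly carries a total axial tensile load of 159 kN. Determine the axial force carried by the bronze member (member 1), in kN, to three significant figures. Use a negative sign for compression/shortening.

A_1 = 654.6 mm².
Equal strain + equilibrium ⇒ each member carries load in proportion to AE: A₁E₁ = 68740000 N, A₂E₂ = 29850000 N, ΣAE = 98590000 N.
F₁ = P·A₁E₁/ΣAE = 159000·68740000/98590000 = 110900 N.

111 kN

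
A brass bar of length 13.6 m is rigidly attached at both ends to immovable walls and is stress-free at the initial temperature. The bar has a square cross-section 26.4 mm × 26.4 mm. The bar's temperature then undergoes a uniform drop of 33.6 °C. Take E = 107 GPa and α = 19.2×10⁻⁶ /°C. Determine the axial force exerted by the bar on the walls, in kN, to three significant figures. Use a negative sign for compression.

48.1 kN

Free thermal expansion αLΔT = 19.2e-6 · 13600 · -33.6 = -8.774 mm.
The walls impose strain ε = −(-8.774)/13600 = 6.4512e-04; σ = Eε = 107000 · 6.4512e-04 = 69.03 MPa.
Wall reaction R = σ·A = 69.03·697 = 48110 N = 48.11 kN.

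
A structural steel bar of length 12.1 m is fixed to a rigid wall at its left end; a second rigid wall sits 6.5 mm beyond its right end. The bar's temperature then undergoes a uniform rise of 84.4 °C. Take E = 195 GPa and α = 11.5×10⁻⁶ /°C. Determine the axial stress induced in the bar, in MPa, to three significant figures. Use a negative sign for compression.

-84.5 MPa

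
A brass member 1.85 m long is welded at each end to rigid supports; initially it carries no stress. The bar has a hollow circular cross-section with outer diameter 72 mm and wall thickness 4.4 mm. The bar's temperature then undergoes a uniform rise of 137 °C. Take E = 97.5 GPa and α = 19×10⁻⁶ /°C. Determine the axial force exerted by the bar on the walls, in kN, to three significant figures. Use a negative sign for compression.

-237 kN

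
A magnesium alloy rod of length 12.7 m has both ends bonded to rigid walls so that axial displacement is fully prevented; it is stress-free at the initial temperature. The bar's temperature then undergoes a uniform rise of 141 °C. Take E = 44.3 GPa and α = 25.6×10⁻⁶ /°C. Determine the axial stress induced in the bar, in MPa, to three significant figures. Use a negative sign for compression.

-160 MPa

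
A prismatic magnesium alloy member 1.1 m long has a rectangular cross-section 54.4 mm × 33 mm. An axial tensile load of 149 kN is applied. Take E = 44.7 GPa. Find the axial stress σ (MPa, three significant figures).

A = 1795 mm².
σ = N/A = 149000/1795 = 83 MPa.

83.0 MPa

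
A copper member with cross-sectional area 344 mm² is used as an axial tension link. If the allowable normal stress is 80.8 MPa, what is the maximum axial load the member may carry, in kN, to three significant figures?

P_max = σ_allow · A = 80.8 · 344 = 27800 N = 27.8 kN.

27.8 kN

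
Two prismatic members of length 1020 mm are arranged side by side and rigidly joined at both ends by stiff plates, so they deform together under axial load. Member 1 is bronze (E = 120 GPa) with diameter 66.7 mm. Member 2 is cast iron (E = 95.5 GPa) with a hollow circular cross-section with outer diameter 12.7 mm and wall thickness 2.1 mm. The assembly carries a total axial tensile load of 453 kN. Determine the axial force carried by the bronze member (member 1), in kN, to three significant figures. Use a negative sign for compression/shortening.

A_1 = 3494 mm².
A_2 = 69.93 mm².
Equal strain + equilibrium ⇒ each member carries load in proportion to AE: A₁E₁ = 419300000 N, A₂E₂ = 6678000 N, ΣAE = 426000000 N.
F₁ = P·A₁E₁/ΣAE = 453000·419300000/426000000 = 445900 N.

446 kN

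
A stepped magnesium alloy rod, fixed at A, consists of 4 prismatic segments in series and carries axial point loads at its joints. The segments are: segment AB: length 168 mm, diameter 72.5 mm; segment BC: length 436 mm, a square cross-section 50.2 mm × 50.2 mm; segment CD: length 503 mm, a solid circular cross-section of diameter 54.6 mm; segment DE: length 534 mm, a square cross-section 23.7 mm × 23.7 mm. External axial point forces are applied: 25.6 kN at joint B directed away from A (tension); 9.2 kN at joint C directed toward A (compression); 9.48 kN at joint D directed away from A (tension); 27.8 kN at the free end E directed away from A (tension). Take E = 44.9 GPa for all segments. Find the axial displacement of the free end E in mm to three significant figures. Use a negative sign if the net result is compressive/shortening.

0.924 mm

Internal axial forces (sectioning from the free end, tension +): N_DE = 27.8 kN, N_CD = 37.28 kN, N_BC = 28.08 kN, N_AB = 53.68 kN.
A_AB = 4128 mm².
A_BC = 2520 mm².
A_CD = 2341 mm².
A_DE = 561.7 mm².
δ_AB = 53680·168/(4128·44900) = 0.04865 mm
δ_BC = 28080·436/(2520·44900) = 0.1082 mm
δ_CD = 37280·503/(2341·44900) = 0.1784 mm
δ_DE = 27800·534/(561.7·44900) = 0.5886 mm
δ = Σδ_i = 0.9239 mm.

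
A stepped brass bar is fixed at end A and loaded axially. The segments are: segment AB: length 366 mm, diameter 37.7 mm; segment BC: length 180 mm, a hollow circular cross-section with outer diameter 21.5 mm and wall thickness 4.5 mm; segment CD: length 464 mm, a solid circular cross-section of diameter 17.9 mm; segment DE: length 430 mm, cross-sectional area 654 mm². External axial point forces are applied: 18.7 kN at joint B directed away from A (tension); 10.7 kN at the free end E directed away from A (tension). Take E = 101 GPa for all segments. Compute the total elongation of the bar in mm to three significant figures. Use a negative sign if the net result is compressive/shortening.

0.440 mm

Internal axial forces (sectioning from the free end, tension +): N_DE = 10.7 kN, N_CD = 10.7 kN, N_BC = 10.7 kN, N_AB = 29.4 kN.
A_AB = 1116 mm².
A_BC = 240.3 mm².
A_CD = 251.6 mm².
δ_AB = 29400·366/(1116·101000) = 0.09544 mm
δ_BC = 10700·180/(240.3·101000) = 0.07935 mm
δ_CD = 10700·464/(251.6·101000) = 0.1953 mm
δ_DE = 10700·430/(654·101000) = 0.06966 mm
δ = Σδ_i = 0.4398 mm.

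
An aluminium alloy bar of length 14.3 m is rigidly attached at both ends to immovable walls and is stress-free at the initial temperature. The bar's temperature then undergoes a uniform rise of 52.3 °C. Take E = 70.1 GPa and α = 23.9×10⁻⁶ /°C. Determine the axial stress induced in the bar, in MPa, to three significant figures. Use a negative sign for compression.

Free thermal expansion αLΔT = 23.9e-6 · 14300 · 52.3 = 17.87 mm.
The walls impose strain ε = −(17.87)/14300 = -1.2500e-03; σ = Eε = 70100 · -1.2500e-03 = -87.62 MPa.

-87.6 MPa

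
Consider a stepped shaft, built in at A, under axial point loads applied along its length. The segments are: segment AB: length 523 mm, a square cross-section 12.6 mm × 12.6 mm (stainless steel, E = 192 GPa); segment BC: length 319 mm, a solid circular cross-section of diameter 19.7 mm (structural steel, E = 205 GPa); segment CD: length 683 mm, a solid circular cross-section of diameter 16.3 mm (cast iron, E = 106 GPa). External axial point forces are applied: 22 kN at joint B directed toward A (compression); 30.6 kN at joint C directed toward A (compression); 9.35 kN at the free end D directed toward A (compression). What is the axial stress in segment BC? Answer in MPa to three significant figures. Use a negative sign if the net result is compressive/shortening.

Internal axial forces (sectioning from the free end, tension +): N_CD = -9.35 kN, N_BC = -39.95 kN, N_AB = -61.95 kN.
A_BC = 304.8 mm².
σ_BC = N_BC/A_BC = -39950/304.8 = -131.1 MPa.

-131 MPa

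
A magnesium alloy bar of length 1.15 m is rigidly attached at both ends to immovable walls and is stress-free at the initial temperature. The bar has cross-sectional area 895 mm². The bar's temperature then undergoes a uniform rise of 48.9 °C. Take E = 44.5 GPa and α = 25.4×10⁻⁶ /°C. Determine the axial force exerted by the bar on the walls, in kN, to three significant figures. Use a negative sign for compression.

-49.5 kN

Free thermal expansion αLΔT = 25.4e-6 · 1150 · 48.9 = 1.428 mm.
The walls impose strain ε = −(1.428)/1150 = -1.2421e-03; σ = Eε = 44500 · -1.2421e-03 = -55.27 MPa.
Wall reaction R = σ·A = -55.27·895 = -49470 N = -49.47 kN.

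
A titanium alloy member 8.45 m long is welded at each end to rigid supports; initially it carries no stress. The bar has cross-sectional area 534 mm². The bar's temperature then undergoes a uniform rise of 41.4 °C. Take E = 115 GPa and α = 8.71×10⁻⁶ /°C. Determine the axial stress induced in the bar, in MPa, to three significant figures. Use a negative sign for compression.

-41.5 MPa

Free thermal expansion αLΔT = 8.71e-6 · 8450 · 41.4 = 3.047 mm.
The walls impose strain ε = −(3.047)/8450 = -3.6059e-04; σ = Eε = 115000 · -3.6059e-04 = -41.47 MPa.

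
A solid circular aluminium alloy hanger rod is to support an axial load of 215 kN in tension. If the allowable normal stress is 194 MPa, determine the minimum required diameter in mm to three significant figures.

Required area A ≥ P/σ_allow = 215000/194 = 1108 mm².
For a solid circular section, d ≥ √(4A/π) = 37.56 mm.

37.6 mm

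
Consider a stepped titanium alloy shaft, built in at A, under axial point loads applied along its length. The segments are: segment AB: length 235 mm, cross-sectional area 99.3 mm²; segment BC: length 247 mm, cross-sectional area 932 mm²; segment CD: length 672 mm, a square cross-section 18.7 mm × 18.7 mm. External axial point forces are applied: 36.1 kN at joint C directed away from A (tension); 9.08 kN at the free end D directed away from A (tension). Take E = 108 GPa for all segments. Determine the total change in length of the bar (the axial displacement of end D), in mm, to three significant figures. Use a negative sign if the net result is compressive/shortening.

1.26 mm

Internal axial forces (sectioning from the free end, tension +): N_CD = 9.08 kN, N_BC = 45.18 kN, N_AB = 45.18 kN.
A_CD = 349.7 mm².
δ_AB = 45180·235/(99.3·108000) = 0.99 mm
δ_BC = 45180·247/(932·108000) = 0.1109 mm
δ_CD = 9080·672/(349.7·108000) = 0.1616 mm
δ = Σδ_i = 1.262 mm.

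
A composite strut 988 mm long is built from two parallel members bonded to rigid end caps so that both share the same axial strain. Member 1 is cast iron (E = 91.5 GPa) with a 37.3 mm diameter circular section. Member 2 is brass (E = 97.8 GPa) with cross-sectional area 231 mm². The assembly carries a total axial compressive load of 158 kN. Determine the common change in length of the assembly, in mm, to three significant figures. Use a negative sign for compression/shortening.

-1.27 mm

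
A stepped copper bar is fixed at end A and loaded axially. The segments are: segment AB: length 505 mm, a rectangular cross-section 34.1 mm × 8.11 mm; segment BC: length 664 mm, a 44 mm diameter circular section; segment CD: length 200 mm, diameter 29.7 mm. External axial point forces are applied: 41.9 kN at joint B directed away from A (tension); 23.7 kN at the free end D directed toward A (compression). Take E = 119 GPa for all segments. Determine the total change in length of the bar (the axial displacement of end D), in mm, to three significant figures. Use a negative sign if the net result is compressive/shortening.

Internal axial forces (sectioning from the free end, tension +): N_CD = -23.7 kN, N_BC = -23.7 kN, N_AB = 18.2 kN.
A_AB = 276.6 mm².
A_BC = 1521 mm².
A_CD = 692.8 mm².
δ_AB = 18200·505/(276.6·119000) = 0.2793 mm
δ_BC = -23700·664/(1521·119000) = -0.08697 mm
δ_CD = -23700·200/(692.8·119000) = -0.05749 mm
δ = Σδ_i = 0.1348 mm.

0.135 mm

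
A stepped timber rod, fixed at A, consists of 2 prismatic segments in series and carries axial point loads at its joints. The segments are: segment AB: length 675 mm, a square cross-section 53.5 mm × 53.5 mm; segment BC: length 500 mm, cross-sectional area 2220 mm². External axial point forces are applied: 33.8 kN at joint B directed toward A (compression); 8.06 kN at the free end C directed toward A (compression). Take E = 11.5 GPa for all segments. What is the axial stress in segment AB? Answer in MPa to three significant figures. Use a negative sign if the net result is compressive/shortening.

Internal axial forces (sectioning from the free end, tension +): N_BC = -8.06 kN, N_AB = -41.86 kN.
A_AB = 2862 mm².
σ_AB = N_AB/A_AB = -41860/2862 = -14.62 MPa.

-14.6 MPa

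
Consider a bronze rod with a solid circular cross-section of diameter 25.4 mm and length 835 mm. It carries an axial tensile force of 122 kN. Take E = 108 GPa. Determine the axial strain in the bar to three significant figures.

0.00223

A = 506.7 mm².
σ = N/A = 240.8 MPa; ε = σ/E = 240.8/108000 = 2.229e-03.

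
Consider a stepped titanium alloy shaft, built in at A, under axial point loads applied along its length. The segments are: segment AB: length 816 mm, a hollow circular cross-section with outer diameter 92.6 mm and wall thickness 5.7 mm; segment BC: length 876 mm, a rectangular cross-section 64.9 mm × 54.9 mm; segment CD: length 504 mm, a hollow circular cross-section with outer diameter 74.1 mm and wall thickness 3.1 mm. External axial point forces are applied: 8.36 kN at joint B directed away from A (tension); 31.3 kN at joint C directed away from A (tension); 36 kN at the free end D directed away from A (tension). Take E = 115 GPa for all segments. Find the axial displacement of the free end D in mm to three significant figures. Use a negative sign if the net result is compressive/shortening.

0.717 mm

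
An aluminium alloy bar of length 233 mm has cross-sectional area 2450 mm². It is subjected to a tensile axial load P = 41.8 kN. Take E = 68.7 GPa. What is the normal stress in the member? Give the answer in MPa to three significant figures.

17.1 MPa

σ = N/A = 41800/2450 = 17.06 MPa.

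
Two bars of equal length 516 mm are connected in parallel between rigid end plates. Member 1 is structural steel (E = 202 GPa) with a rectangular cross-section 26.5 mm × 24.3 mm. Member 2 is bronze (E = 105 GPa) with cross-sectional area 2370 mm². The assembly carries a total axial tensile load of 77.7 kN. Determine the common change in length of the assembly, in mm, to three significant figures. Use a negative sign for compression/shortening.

0.106 mm

A_1 = 644 mm².
Equal strain + equilibrium ⇒ each member carries load in proportion to AE: A₁E₁ = 130100000 N, A₂E₂ = 248800000 N, ΣAE = 378900000 N.
δ = PL/ΣAE = 77700·516/378900000 = 0.1058 mm.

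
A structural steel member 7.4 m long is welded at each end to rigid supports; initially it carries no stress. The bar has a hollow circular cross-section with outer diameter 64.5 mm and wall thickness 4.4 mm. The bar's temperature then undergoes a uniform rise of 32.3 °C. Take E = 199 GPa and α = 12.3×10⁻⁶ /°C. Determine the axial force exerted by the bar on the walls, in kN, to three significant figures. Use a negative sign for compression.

Free thermal expansion αLΔT = 12.3e-6 · 7400 · 32.3 = 2.94 mm.
The walls impose strain ε = −(2.94)/7400 = -3.9729e-04; σ = Eε = 199000 · -3.9729e-04 = -79.06 MPa.
Wall reaction R = σ·A = -79.06·830.8 = -65680 N = -65.68 kN.

-65.7 kN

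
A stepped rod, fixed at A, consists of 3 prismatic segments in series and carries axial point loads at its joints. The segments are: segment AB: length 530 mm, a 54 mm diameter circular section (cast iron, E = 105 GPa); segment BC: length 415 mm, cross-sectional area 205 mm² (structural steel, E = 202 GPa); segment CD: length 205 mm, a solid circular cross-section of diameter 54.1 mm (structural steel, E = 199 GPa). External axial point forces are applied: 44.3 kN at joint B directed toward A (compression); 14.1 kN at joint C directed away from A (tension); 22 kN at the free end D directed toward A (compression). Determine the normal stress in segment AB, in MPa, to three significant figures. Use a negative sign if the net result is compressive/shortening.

-22.8 MPa

Internal axial forces (sectioning from the free end, tension +): N_CD = -22 kN, N_BC = -7.9 kN, N_AB = -52.2 kN.
A_AB = 2290 mm².
σ_AB = N_AB/A_AB = -52200/2290 = -22.79 MPa.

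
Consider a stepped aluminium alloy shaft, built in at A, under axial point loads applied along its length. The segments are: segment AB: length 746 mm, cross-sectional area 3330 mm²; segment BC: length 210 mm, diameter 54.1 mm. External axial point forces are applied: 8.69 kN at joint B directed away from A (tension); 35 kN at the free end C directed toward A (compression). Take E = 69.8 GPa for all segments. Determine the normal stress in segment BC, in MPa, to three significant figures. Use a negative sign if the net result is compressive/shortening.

-15.2 MPa

Internal axial forces (sectioning from the free end, tension +): N_BC = -35 kN, N_AB = -26.31 kN.
A_BC = 2299 mm².
σ_BC = N_BC/A_BC = -35000/2299 = -15.23 MPa.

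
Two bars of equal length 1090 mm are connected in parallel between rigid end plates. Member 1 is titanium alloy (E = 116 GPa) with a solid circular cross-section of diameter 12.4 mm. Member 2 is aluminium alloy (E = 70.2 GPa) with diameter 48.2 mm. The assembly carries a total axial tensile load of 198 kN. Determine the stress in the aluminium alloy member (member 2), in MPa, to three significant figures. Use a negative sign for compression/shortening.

97.8 MPa

A_1 = 120.8 mm².
A_2 = 1825 mm².
Equal strain + equilibrium ⇒ each member carries load in proportion to AE: A₁E₁ = 14010000 N, A₂E₂ = 128100000 N, ΣAE = 142100000 N.
σ₂ = P·E₂/ΣAE = 198000·70200/142100000 = 97.82 MPa.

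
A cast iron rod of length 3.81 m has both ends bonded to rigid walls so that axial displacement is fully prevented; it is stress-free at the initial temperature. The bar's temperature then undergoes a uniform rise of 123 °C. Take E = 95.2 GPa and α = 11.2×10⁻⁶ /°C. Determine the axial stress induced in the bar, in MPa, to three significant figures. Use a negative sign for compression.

-131 MPa

Free thermal expansion αLΔT = 11.2e-6 · 3810 · 123 = 5.249 mm.
The walls impose strain ε = −(5.249)/3810 = -1.3776e-03; σ = Eε = 95200 · -1.3776e-03 = -131.1 MPa.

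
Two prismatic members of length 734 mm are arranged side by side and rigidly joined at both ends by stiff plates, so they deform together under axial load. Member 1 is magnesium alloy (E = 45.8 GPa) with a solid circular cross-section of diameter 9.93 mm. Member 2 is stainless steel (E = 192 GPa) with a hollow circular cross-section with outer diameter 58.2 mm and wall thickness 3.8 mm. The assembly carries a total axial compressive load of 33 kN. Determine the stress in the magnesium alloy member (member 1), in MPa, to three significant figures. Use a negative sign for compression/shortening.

-11.8 MPa

A_1 = 77.44 mm².
A_2 = 649.4 mm².
Equal strain + equilibrium ⇒ each member carries load in proportion to AE: A₁E₁ = 3547000 N, A₂E₂ = 124700000 N, ΣAE = 128200000 N.
σ₁ = P·E₁/ΣAE = -33000·45800/128200000 = -11.79 MPa.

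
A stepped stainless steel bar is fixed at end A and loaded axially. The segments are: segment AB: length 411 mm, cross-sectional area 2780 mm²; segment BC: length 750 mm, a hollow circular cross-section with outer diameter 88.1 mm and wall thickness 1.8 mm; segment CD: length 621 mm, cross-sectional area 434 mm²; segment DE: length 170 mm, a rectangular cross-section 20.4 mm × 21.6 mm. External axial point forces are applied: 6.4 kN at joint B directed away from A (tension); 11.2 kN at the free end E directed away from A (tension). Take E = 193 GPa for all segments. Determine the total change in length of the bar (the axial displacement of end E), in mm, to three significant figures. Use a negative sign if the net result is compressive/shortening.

0.208 mm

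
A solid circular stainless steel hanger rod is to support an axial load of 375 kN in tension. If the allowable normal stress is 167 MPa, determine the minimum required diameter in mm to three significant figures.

53.5 mm

Required area A ≥ P/σ_allow = 375000/167 = 2246 mm².
For a solid circular section, d ≥ √(4A/π) = 53.47 mm.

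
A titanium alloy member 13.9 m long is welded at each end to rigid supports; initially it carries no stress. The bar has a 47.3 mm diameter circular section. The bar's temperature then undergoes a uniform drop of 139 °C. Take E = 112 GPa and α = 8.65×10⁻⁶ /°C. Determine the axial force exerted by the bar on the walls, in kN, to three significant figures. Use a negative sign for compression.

Free thermal expansion αLΔT = 8.65e-6 · 13900 · -139 = -16.71 mm.
The walls impose strain ε = −(-16.71)/13900 = 1.2024e-03; σ = Eε = 112000 · 1.2024e-03 = 134.7 MPa.
Wall reaction R = σ·A = 134.7·1757 = 236600 N = 236.6 kN.

237 kN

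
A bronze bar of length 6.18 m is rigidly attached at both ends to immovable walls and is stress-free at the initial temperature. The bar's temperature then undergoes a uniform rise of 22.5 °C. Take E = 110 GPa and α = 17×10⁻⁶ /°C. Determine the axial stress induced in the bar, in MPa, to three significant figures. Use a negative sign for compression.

-42.1 MPa

Free thermal expansion αLΔT = 17e-6 · 6180 · 22.5 = 2.364 mm.
The walls impose strain ε = −(2.364)/6180 = -3.8250e-04; σ = Eε = 110000 · -3.8250e-04 = -42.07 MPa.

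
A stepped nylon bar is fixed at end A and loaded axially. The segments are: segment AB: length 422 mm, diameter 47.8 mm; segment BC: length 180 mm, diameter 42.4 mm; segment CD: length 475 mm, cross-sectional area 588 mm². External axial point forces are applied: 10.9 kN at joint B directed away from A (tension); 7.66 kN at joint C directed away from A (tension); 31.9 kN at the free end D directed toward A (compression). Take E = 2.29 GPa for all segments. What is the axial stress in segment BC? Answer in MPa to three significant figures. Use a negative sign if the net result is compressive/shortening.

-17.2 MPa

Internal axial forces (sectioning from the free end, tension +): N_CD = -31.9 kN, N_BC = -24.24 kN, N_AB = -13.34 kN.
A_BC = 1412 mm².
σ_BC = N_BC/A_BC = -24240/1412 = -17.17 MPa.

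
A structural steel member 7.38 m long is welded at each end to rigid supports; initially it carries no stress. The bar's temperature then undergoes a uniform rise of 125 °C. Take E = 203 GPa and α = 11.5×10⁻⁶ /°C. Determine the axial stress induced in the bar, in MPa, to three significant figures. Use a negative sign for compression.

-292 MPa

Free thermal expansion αLΔT = 11.5e-6 · 7380 · 125 = 10.61 mm.
The walls impose strain ε = −(10.61)/7380 = -1.4375e-03; σ = Eε = 203000 · -1.4375e-03 = -291.8 MPa.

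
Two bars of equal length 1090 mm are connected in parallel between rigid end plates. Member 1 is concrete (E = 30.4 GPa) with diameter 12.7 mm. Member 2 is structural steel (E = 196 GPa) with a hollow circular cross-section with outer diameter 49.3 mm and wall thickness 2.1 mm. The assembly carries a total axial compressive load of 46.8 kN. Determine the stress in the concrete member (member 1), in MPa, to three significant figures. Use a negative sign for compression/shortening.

-21.9 MPa

A_1 = 126.7 mm².
A_2 = 311.4 mm².
Equal strain + equilibrium ⇒ each member carries load in proportion to AE: A₁E₁ = 3851000 N, A₂E₂ = 61030000 N, ΣAE = 64880000 N.
σ₁ = P·E₁/ΣAE = -46800·30400/64880000 = -21.93 MPa.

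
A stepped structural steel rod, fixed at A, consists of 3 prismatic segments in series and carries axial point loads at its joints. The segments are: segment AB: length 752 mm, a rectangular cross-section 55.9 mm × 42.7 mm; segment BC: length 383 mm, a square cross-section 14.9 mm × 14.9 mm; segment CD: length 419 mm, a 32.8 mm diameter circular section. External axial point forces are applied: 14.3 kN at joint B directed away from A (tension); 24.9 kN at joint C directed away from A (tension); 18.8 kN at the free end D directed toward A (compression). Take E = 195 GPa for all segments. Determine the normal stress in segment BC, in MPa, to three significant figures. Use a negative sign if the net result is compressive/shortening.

Internal axial forces (sectioning from the free end, tension +): N_CD = -18.8 kN, N_BC = 6.1 kN, N_AB = 20.4 kN.
A_BC = 222 mm².
σ_BC = N_BC/A_BC = 6100/222 = 27.48 MPa.

27.5 MPa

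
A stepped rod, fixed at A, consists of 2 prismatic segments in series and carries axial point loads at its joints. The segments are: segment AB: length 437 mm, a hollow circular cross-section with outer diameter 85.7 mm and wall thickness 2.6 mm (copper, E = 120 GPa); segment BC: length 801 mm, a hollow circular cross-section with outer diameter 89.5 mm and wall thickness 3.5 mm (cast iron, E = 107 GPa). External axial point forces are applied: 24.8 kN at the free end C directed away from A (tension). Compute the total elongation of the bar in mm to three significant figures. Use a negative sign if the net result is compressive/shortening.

Internal axial forces (sectioning from the free end, tension +): N_BC = 24.8 kN, N_AB = 24.8 kN.
A_AB = 678.8 mm².
A_BC = 945.6 mm².
δ_AB = 24800·437/(678.8·120000) = 0.1331 mm
δ_BC = 24800·801/(945.6·107000) = 0.1963 mm
δ = Σδ_i = 0.3294 mm.

0.329 mm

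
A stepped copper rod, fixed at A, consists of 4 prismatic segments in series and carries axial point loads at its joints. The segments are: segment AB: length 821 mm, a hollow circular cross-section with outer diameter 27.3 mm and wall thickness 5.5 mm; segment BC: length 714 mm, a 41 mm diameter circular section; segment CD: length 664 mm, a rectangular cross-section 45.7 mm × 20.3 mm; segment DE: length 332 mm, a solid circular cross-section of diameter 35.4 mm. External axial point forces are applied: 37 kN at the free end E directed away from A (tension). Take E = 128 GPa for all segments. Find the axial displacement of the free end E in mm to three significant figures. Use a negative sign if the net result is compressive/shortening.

1.09 mm

Internal axial forces (sectioning from the free end, tension +): N_DE = 37 kN, N_CD = 37 kN, N_BC = 37 kN, N_AB = 37 kN.
A_AB = 376.7 mm².
A_BC = 1320 mm².
A_CD = 927.7 mm².
A_DE = 984.2 mm².
δ_AB = 37000·821/(376.7·128000) = 0.63 mm
δ_BC = 37000·714/(1320·128000) = 0.1563 mm
δ_CD = 37000·664/(927.7·128000) = 0.2069 mm
δ_DE = 37000·332/(984.2·128000) = 0.09751 mm
δ = Σδ_i = 1.091 mm.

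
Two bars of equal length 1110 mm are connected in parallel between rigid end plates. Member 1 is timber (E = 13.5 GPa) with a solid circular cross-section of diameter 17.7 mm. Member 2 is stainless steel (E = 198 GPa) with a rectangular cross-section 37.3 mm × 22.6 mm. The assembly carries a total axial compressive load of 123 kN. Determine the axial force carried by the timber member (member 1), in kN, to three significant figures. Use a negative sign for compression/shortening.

A_1 = 246.1 mm².
A_2 = 843 mm².
Equal strain + equilibrium ⇒ each member carries load in proportion to AE: A₁E₁ = 3322000 N, A₂E₂ = 166900000 N, ΣAE = 170200000 N.
F₁ = P·A₁E₁/ΣAE = -123000·3322000/170200000 = -2400 N.

-2.40 kN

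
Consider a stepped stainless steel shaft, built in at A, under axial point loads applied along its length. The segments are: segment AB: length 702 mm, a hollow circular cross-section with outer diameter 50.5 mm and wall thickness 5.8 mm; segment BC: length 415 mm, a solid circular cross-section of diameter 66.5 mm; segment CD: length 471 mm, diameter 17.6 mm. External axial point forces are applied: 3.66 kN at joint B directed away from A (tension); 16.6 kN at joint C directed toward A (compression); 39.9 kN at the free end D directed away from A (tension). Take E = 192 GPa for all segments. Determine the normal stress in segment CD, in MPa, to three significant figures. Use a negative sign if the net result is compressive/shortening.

Internal axial forces (sectioning from the free end, tension +): N_CD = 39.9 kN, N_BC = 23.3 kN, N_AB = 26.96 kN.
A_CD = 243.3 mm².
σ_CD = N_CD/A_CD = 39900/243.3 = 164 MPa.

164 MPa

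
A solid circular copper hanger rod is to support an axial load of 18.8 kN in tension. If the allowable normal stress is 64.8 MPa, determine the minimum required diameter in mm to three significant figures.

Required area A ≥ P/σ_allow = 18800/64.8 = 290.1 mm².
For a solid circular section, d ≥ √(4A/π) = 19.22 mm.

19.2 mm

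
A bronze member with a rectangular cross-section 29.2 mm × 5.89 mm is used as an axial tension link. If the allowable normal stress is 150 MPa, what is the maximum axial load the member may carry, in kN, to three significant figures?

25.8 kN

A = 172 mm².
P_max = σ_allow · A = 150 · 172 = 25800 N = 25.8 kN.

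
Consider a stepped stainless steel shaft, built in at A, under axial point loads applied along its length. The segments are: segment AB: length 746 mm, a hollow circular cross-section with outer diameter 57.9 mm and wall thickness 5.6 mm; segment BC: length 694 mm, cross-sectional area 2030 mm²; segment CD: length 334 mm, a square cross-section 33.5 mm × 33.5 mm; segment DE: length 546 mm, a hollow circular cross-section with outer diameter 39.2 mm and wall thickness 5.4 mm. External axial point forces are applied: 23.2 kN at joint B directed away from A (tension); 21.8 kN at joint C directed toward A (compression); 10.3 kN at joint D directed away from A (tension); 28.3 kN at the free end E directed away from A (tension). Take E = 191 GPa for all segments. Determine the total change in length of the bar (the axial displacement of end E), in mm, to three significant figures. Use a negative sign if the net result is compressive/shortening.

Internal axial forces (sectioning from the free end, tension +): N_DE = 28.3 kN, N_CD = 38.6 kN, N_BC = 16.8 kN, N_AB = 40 kN.
A_AB = 920.1 mm².
A_CD = 1122 mm².
A_DE = 573.4 mm².
δ_AB = 40000·746/(920.1·191000) = 0.1698 mm
δ_BC = 16800·694/(2030·191000) = 0.03007 mm
δ_CD = 38600·334/(1122·191000) = 0.06015 mm
δ_DE = 28300·546/(573.4·191000) = 0.1411 mm
δ = Σδ_i = 0.4011 mm.

0.401 mm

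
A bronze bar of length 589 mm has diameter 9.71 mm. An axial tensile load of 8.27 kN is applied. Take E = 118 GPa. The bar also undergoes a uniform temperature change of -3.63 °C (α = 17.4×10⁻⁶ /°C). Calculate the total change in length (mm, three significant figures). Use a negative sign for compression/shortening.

0.520 mm

A = 74.05 mm².
δ_mech = NL/(AE) = 8270·589/(74.05·118000) = 0.5575 mm.
δ_thermal = αLΔT = 17.4e-6·589·-3.63 = -0.0372 mm.
δ = δ_mech + δ_thermal = 0.5203 mm.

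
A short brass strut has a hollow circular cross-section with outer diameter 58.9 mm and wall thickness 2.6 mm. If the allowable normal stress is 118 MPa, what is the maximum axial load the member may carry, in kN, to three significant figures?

54.3 kN

A = 459.9 mm².
P_max = σ_allow · A = 118 · 459.9 = 54260 N = 54.26 kN.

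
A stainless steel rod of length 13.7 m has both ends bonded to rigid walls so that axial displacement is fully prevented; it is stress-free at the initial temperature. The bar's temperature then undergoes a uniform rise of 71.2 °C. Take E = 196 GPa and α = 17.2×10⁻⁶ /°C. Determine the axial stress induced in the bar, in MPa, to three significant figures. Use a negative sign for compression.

Free thermal expansion αLΔT = 17.2e-6 · 13700 · 71.2 = 16.78 mm.
The walls impose strain ε = −(16.78)/13700 = -1.2246e-03; σ = Eε = 196000 · -1.2246e-03 = -240 MPa.

-240 MPa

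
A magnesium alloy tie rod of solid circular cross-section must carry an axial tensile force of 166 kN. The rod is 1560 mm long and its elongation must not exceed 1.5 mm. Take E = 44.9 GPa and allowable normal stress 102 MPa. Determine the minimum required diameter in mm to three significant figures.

70.0 mm

Required area A ≥ P/σ_allow = 166000/102 = 1627 mm².
For a solid circular section, d ≥ √(4A/π) = 45.52 mm.
Elongation limit: A ≥ PL/(Eδ_allow) = 166000·1560/(44900·1.5) = 3845 mm² ⇒ d ≥ 69.97 mm.
The elongation limit governs.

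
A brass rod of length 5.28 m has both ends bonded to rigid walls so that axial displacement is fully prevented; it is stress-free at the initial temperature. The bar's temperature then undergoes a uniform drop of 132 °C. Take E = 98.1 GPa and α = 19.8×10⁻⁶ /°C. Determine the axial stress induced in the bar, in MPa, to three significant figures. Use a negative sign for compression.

256 MPa

Free thermal expansion αLΔT = 19.8e-6 · 5280 · -132 = -13.8 mm.
The walls impose strain ε = −(-13.8)/5280 = 2.6136e-03; σ = Eε = 98100 · 2.6136e-03 = 256.4 MPa.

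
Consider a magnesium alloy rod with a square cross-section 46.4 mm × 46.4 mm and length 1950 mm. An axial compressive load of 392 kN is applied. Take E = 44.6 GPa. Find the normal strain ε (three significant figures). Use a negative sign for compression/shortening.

-0.00408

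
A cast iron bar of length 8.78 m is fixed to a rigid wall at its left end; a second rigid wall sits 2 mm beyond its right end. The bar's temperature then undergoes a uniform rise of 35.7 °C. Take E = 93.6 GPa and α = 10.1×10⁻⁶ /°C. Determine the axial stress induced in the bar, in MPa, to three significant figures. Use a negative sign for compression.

-12.4 MPa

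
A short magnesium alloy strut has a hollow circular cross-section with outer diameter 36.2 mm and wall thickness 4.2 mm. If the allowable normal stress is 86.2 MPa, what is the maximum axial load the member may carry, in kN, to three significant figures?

36.4 kN

A = 422.2 mm².
P_max = σ_allow · A = 86.2 · 422.2 = 36400 N = 36.4 kN.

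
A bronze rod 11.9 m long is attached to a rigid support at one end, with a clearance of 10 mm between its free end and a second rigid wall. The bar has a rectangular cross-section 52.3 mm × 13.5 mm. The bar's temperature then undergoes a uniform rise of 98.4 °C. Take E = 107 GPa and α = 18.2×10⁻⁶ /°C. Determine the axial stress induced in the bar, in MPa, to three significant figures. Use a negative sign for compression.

-102 MPa

Free thermal expansion αLΔT = 18.2e-6 · 11900 · 98.4 = 21.31 mm.
The walls engage after the gap closes; constrained expansion = 21.31 − 10 = 11.31 mm.
The walls impose strain ε = −(11.31)/11900 = -9.5054e-04; σ = Eε = 107000 · -9.5054e-04 = -101.7 MPa.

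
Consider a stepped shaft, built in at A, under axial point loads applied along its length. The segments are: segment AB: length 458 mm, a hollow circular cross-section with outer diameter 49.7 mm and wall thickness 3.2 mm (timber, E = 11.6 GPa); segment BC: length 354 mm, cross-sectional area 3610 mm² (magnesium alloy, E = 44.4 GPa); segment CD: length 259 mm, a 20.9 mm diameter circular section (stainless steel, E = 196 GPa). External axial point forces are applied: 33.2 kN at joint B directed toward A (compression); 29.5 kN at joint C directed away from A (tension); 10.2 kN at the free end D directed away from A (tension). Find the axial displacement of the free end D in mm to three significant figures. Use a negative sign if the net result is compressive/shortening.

Internal axial forces (sectioning from the free end, tension +): N_CD = 10.2 kN, N_BC = 39.7 kN, N_AB = 6.5 kN.
A_AB = 467.5 mm².
A_CD = 343.1 mm².
δ_AB = 6500·458/(467.5·11600) = 0.549 mm
δ_BC = 39700·354/(3610·44400) = 0.08768 mm
δ_CD = 10200·259/(343.1·196000) = 0.03929 mm
δ = Σδ_i = 0.676 mm.

0.676 mm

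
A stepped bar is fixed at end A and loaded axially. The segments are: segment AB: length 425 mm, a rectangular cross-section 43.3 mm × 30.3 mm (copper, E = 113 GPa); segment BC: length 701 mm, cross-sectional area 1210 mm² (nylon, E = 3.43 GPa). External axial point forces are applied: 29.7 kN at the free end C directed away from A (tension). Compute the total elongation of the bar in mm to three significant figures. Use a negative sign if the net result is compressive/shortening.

5.10 mm

Internal axial forces (sectioning from the free end, tension +): N_BC = 29.7 kN, N_AB = 29.7 kN.
A_AB = 1312 mm².
δ_AB = 29700·425/(1312·113000) = 0.08514 mm
δ_BC = 29700·701/(1210·3430) = 5.016 mm
δ = Σδ_i = 5.102 mm.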